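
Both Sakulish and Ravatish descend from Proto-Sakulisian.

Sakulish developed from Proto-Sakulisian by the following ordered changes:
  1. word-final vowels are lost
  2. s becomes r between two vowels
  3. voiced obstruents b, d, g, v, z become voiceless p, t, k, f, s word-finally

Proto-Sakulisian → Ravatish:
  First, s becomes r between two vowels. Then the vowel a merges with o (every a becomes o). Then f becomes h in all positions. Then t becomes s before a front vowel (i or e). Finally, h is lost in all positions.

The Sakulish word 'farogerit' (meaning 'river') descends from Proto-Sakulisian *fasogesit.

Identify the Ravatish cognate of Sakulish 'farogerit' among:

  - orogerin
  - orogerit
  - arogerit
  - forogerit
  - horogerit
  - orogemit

Ravatish: *fasogesit > farogerit > forogerit > horogerit > orogerit  (by rhotacism, vowel merger, unconditioned shift, h-loss)
Only 'orogerit' matches the regular Ravatish development of *fasogesit.

orogerit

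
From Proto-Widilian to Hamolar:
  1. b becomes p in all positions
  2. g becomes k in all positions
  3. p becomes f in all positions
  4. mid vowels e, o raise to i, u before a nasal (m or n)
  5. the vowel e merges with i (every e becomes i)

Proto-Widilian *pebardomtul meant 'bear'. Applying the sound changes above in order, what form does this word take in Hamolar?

fifardumtul

Hamolar: start from *pebardomtul.
  rule 1 (unconditioned shift): pebardomtul → pepardomtul
  rule 2: no change — pepardomtul
  rule 3 (unconditioned shift): pepardomtul → fefardomtul
  rule 4 (pre-nasal raising): fefardomtul → fefardumtul
  rule 5 (vowel merger): fefardumtul → fifardumtul
  ⇒ Hamolar fifardumtul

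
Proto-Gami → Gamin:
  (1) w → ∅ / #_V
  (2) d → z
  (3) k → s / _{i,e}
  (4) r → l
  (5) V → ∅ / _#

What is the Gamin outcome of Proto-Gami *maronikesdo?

Gamin: start from *maronikesdo.
  rule 1: no change — maronikesdo
  rule 2 (unconditioned shift): maronikesdo → maronikeszo
  rule 3 (palatalisation): maronikeszo → maroniseszo
  rule 4 (unconditioned shift): maroniseszo → maloniseszo
  rule 5 (apocope): maloniseszo → malonisesz
  ⇒ Gamin malonisesz

malonisesz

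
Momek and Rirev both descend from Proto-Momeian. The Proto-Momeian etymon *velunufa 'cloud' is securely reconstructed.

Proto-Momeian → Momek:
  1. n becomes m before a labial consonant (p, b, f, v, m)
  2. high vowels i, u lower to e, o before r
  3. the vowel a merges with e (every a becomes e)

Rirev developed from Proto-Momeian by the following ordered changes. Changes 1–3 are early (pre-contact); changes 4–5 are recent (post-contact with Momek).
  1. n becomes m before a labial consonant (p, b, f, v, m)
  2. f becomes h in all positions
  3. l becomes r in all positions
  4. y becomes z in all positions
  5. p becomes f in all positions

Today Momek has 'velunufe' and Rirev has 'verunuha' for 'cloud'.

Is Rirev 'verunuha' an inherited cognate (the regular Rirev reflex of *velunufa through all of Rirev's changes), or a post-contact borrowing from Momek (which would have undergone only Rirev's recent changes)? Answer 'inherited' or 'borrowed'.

inherited

If inherited, *velunufa would pass through all of Rirev's changes:
Rirev: *velunufa > velunuha > verunuha  (by unconditioned shift, unconditioned shift)
If borrowed from Momek 'velunufe' after the early changes, it would undergo only the recent ones:
  rule 4 (unconditioned shift): no change (velunufe)
  rule 5 (unconditioned shift): no change (velunufe)
  ⇒ as a loan: velunufe
Rirev 'verunuha' matches the inherited outcome exactly, so it is an inherited cognate, not a loan.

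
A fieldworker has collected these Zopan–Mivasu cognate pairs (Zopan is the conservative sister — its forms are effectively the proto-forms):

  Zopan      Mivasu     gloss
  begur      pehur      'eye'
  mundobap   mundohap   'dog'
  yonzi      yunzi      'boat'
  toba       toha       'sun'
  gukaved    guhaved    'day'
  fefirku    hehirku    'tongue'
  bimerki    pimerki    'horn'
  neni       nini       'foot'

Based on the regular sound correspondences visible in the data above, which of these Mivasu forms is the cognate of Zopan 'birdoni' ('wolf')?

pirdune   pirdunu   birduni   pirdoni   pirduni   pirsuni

bimerki ~ pimerki — Zopan b corresponds to Mivasu p word-initially before a front vowel.
yonzi ~ yunzi — Zopan o corresponds to Mivasu u after a consonant, before a nasal.
Applying these to Zopan 'birdoni':
  birdoni → pirdoni   (b→p word-initially before a front vowel)
  pirdoni → pirduni   (o→u after a consonant, before a nasal)
So the Mivasu cognate is 'pirduni'.

pirduni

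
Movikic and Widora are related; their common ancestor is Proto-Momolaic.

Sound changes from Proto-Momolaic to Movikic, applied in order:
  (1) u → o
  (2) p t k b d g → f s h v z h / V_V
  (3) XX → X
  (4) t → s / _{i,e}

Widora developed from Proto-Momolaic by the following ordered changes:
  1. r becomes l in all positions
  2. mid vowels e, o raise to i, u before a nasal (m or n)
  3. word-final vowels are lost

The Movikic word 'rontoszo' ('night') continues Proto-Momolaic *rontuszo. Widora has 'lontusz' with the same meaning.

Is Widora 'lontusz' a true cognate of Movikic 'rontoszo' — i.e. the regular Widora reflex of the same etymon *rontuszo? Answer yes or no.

no

Derive the expected Widora reflex of *rontuszo:
Widora: start from *rontuszo.
  rule 1 (unconditioned shift): rontuszo → lontuszo
  rule 2 (pre-nasal raising): lontuszo → luntuszo
  rule 3 (apocope): luntuszo → luntusz
  ⇒ Widora luntusz
The regular Widora reflex would be 'luntusz', but the attested form is 'lontusz'. The correspondence is irregular, so they are not cognates (the Widora form has a different source).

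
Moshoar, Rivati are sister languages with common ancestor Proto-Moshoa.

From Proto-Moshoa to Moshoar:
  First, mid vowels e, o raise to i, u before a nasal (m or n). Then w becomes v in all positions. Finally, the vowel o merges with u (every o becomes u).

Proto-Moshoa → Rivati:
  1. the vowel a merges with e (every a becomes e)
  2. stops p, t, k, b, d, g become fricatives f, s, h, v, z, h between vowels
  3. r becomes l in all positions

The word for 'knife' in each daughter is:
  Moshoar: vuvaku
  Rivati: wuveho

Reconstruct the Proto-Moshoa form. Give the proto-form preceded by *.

*wuvako

Position 4: Moshoar has a, Rivati has e. Moshoar preserves a here (none of its changes turn any other segment into a), so the proto-segment is *a.
Position 1: Moshoar has v, Rivati has w. Rivati preserves w here (none of its changes turn any other segment into w), so the proto-segment is *w.
Continuing position by position gives *wuvako; check it forward:
Moshoar: *wuvako > vuvako > vuvaku  (by unconditioned shift, vowel merger)
Rivati: *wuvako > wuveko > wuveho  (by vowel merger, intervocalic lenition)
*wuvako is the unique common source.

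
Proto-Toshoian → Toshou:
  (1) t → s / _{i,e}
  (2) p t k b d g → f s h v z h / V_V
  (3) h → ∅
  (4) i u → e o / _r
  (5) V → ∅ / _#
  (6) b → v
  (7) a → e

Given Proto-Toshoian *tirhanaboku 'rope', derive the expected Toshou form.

Toshou: start from *tirhanaboku.
  rule 1 (palatalisation): tirhanaboku → sirhanaboku
  rule 2 (intervocalic lenition): sirhanaboku → sirhanavohu
  rule 3 (h-loss): sirhanavohu → siranavou
  rule 4 (pre-rhotic lowering): siranavou → seranavou
  rule 5 (apocope): seranavou → seranavo
  rule 6: no change — seranavo
  rule 7 (vowel merger): seranavo → serenevo
  ⇒ Toshou serenevo

serenevo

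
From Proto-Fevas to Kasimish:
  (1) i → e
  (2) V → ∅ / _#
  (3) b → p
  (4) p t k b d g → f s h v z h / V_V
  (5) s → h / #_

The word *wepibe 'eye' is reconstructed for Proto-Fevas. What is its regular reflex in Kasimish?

wefep

Kasimish: *wepibe
  wepibe → wepebe   [vowel merger]
  wepebe → wepeb   [apocope]
  wepeb → wepep   [unconditioned shift]
  wepep → wefep   [intervocalic lenition]
  wefep (rule 5 does not apply)
  giving Kasimish wefep.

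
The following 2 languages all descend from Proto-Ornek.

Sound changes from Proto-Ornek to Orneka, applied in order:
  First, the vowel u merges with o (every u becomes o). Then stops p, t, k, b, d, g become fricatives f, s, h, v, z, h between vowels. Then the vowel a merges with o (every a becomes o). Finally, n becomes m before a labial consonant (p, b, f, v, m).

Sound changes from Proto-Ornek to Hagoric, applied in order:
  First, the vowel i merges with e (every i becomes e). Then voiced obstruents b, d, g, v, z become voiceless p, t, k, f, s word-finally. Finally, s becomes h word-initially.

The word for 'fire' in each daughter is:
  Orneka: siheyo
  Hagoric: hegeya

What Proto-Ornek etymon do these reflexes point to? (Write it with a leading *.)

*sigeya

Position 6: Orneka has o, Hagoric has a. Hagoric preserves a here (none of its changes turn any other segment into a), so the proto-segment is *a.
Position 1: Orneka has s, Hagoric has h. Taking the neighbouring segments as reconstructed: Orneka s can only go back to *s; Hagoric h could go back to *s or *h — the one source consistent with every daughter is *s.
Verify the candidate proto-form against each daughter:
Orneka: start from *sigeya.
  rule 1: no change — sigeya
  rule 2 (intervocalic lenition): sigeya → siheya
  rule 3 (vowel merger): siheya → siheyo
  rule 4: no change — siheyo
  ⇒ Orneka siheyo
Hagoric: *sigeya
  sigeya → segeya   [vowel merger]
  segeya (rule 2 does not apply)
  segeya → hegeya   [debuccalisation]
  giving Hagoric hegeya.
No other proto-form is consistent with every reflex, so the reconstruction is *sigeya.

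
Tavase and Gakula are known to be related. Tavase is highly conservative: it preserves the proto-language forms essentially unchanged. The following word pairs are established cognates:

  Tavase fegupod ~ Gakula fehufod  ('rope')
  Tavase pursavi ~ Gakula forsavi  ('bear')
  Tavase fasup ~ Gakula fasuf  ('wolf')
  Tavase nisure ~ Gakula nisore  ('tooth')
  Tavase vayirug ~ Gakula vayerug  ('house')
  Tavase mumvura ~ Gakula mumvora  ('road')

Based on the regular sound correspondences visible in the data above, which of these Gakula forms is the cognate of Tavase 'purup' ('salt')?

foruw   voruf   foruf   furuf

pursavi ~ forsavi — Tavase p corresponds to Gakula f word-initially before a back vowel.
pursavi ~ forsavi, nisure ~ nisore — Tavase u corresponds to Gakula o after a consonant, before r.
fasup ~ fasuf — Tavase p corresponds to Gakula f word-finally.
Applying these to Tavase 'purup':
  purup → furup   (p→f word-initially before a back vowel)
  furup → forup   (u→o after a consonant, before r)
  forup → foruf   (p→f word-finally)
So the Gakula cognate is 'foruf'.

foruf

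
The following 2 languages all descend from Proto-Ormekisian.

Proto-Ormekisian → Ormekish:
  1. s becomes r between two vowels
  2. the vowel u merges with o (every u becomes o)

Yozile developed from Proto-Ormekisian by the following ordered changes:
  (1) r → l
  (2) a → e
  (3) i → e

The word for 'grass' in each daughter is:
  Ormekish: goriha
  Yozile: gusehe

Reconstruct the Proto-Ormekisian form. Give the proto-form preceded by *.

Position 3: Ormekish has r, Yozile has s. Yozile preserves s here (none of its changes turn any other segment into s), so the proto-segment is *s.
Position 2: Ormekish has o, Yozile has u. Yozile preserves u here (none of its changes turn any other segment into u), so the proto-segment is *u.
Position 4: Ormekish has i, Yozile has e. Ormekish preserves i here (none of its changes turn any other segment into i), so the proto-segment is *i.
Verify the candidate proto-form against each daughter:
Ormekish: *gusiha
  gusiha → guriha   [rhotacism]
  guriha → goriha   [vowel merger]
  giving Ormekish goriha.
Yozile: *gusiha
  gusiha (rule 1 does not apply)
  gusiha → gusihe   [vowel merger]
  gusihe → gusehe   [vowel merger]
  giving Yozile gusehe.
*gusiha is the unique common source.

*gusiha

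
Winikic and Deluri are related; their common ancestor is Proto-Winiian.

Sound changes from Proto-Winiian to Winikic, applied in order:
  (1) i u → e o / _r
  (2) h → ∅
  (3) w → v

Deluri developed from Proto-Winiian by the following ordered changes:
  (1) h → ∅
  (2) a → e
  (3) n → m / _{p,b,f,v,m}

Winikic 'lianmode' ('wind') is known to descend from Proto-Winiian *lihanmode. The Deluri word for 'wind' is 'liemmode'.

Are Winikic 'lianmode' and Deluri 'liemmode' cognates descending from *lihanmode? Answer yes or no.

Derive the expected Deluri reflex of *lihanmode:
Deluri: start from *lihanmode.
  rule 1 (h-loss): lihanmode → lianmode
  rule 2 (vowel merger): lianmode → lienmode
  rule 3 (nasal place assimilation): lienmode → liemmode
  ⇒ Deluri liemmode
Deluri 'liemmode' matches the regular reflex exactly, so the pair is cognate.

yes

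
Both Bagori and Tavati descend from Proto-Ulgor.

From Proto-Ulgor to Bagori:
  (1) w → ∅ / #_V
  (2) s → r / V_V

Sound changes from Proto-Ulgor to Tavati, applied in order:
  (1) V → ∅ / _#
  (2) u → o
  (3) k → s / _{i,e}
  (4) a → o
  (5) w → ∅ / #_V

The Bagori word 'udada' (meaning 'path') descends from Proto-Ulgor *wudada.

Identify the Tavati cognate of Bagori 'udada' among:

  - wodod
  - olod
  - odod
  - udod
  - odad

odod

Tavati: *wudada > wudad > wodad > wodod > odod  (by apocope, vowel merger, vowel merger, glide loss)
Among the options, 'odod' alone shows every Tavati change applied in order.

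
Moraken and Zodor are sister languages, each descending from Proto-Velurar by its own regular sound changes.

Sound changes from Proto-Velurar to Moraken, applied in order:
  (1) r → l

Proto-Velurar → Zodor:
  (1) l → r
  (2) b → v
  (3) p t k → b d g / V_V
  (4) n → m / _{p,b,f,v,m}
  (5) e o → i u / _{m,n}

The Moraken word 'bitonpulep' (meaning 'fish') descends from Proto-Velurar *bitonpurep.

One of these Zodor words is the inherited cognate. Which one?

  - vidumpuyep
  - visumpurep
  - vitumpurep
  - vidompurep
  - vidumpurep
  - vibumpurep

vidumpurep

Zodor: *bitonpurep
  bitonpurep (rule 1 does not apply)
  bitonpurep → vitonpurep   [unconditioned shift]
  vitonpurep → vidonpurep   [intervocalic voicing]
  vidonpurep → vidompurep   [nasal place assimilation]
  vidompurep → vidumpurep   [pre-nasal raising]
  giving Zodor vidumpurep.
Among the options, 'vidumpurep' alone shows every Zodor change applied in order.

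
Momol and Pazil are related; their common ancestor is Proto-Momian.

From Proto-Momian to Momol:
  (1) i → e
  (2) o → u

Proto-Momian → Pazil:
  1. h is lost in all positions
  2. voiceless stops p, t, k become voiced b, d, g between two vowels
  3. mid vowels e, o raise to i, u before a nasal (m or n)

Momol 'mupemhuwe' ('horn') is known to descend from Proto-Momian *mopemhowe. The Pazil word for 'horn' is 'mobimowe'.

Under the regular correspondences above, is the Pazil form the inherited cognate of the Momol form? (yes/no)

yes

Derive the expected Pazil reflex of *mopemhowe:
Pazil: start from *mopemhowe.
  rule 1 (h-loss): mopemhowe → mopemowe
  rule 2 (intervocalic voicing): mopemowe → mobemowe
  rule 3 (pre-nasal raising): mobemowe → mobimowe
  ⇒ Pazil mobimowe
Pazil 'mobimowe' matches the regular reflex exactly, so the pair is cognate.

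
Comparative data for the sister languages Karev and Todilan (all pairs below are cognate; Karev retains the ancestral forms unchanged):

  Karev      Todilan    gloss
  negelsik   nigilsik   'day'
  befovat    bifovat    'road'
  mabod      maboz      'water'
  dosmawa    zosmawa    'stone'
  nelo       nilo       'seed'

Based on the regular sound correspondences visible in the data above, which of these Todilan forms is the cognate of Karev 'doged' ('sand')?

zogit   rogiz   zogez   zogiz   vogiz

dosmawa ~ zosmawa — Karev d corresponds to Todilan z word-initially before a back vowel.
negelsik ~ nigilsik, nelo ~ nilo — Karev e corresponds to Todilan i after a consonant, before a consonant other than r, m, n, p, b, f, v.
mabod ~ maboz — Karev d corresponds to Todilan z word-finally.
Applying these to Karev 'doged':
  doged → zoged   (d→z word-initially before a back vowel)
  zoged → zogid   (e→i after a consonant, before a consonant other than r, m, n, p, b, f, v)
  zogid → zogiz   (d→z word-finally)
So the Todilan cognate is 'zogiz'.

zogiz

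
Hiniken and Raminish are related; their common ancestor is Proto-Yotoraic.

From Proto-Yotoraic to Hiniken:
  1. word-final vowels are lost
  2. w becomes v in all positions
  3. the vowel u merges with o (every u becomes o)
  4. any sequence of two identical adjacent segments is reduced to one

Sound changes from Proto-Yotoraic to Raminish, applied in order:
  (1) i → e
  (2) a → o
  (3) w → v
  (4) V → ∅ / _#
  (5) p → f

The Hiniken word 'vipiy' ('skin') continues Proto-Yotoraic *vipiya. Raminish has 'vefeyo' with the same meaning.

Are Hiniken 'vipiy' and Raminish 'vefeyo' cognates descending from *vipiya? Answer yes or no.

no

Derive the expected Raminish reflex of *vipiya:
Raminish: start from *vipiya.
  rule 1 (vowel merger): vipiya → vepeya
  rule 2 (vowel merger): vepeya → vepeyo
  rule 3: no change — vepeyo
  rule 4 (apocope): vepeyo → vepey
  rule 5 (unconditioned shift): vepey → vefey
  ⇒ Raminish vefey
The regular Raminish reflex would be 'vefey', but the attested form is 'vefeyo'. The correspondence is irregular, so they are not cognates (the Raminish form has a different source).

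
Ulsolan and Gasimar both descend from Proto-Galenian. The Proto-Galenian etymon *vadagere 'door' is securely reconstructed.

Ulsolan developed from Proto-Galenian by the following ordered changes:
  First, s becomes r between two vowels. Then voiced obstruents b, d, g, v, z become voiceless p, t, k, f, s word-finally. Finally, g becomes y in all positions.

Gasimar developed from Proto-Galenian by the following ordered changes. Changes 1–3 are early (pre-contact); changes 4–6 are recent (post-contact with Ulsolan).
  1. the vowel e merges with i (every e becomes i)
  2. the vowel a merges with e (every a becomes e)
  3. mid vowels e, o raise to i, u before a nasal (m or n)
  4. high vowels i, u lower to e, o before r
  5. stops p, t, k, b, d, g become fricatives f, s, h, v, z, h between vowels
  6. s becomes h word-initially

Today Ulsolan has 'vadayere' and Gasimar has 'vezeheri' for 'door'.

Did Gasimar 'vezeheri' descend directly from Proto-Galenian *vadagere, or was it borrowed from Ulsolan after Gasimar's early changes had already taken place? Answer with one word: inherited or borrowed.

inherited

If inherited, *vadagere would pass through all of Gasimar's changes:
Gasimar: start from *vadagere.
  rule 1 (vowel merger): vadagere → vadagiri
  rule 2 (vowel merger): vadagiri → vedegiri
  rule 3: no change — vedegiri
  rule 4 (pre-rhotic lowering): vedegiri → vedegeri
  rule 5 (intervocalic lenition): vedegeri → vezeheri
  rule 6: no change — vezeheri
  ⇒ Gasimar vezeheri
If borrowed from Ulsolan 'vadayere' after the early changes, it would undergo only the recent ones:
  rule 4 (pre-rhotic lowering): no change (vadayere)
  rule 5 (intervocalic lenition): vadayere → vazayere
  rule 6 (debuccalisation): no change (vazayere)
  ⇒ as a loan: vazayere
Gasimar 'vezeheri' matches the inherited outcome exactly, so it is an inherited cognate, not a loan.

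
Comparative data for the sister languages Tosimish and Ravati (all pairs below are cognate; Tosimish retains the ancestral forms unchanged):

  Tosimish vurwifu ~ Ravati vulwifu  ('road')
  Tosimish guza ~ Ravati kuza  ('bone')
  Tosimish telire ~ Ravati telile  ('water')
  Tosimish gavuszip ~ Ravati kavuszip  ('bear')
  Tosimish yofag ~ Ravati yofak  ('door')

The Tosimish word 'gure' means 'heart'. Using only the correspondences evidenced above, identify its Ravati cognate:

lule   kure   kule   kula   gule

kule

guza ~ kuza — Tosimish g corresponds to Ravati k word-initially before a back vowel.
telire ~ telile — Tosimish r corresponds to Ravati l between vowels (before a front vowel).
Applying these to Tosimish 'gure':
  gure → kure   (g→k word-initially before a back vowel)
  kure → kule   (r→l between vowels (before a front vowel))
So the Ravati cognate is 'kule'.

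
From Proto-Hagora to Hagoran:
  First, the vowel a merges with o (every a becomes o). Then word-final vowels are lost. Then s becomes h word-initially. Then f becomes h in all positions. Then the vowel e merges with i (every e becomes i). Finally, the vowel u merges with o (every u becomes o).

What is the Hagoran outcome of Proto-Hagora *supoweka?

Hagoran: start from *supoweka.
  rule 1 (vowel merger): supoweka → supoweko
  rule 2 (apocope): supoweko → supowek
  rule 3 (debuccalisation): supowek → hupowek
  rule 4: no change — hupowek
  rule 5 (vowel merger): hupowek → hupowik
  rule 6 (vowel merger): hupowik → hopowik
  ⇒ Hagoran hopowik

hopowik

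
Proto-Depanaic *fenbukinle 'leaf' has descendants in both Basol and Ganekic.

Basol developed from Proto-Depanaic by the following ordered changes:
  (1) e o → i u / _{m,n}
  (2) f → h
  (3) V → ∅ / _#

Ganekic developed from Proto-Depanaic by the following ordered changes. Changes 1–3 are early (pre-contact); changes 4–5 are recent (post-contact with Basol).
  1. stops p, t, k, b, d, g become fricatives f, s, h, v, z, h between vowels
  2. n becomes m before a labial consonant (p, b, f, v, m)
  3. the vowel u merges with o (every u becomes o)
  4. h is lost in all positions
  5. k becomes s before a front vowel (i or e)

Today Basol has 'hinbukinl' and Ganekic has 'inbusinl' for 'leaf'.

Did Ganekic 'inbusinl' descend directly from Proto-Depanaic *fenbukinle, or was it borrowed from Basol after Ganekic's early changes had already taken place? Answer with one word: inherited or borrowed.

If inherited, *fenbukinle would pass through all of Ganekic's changes:
Ganekic: *fenbukinle > fenbuhinle > fembuhinle > fembohinle > femboinle  (by intervocalic lenition, nasal place assimilation, vowel merger, h-loss)
If borrowed from Basol 'hinbukinl' after the early changes, it would undergo only the recent ones:
  rule 4 (h-loss): hinbukinl → inbukinl
  rule 5 (palatalisation): inbukinl → inbusinl
  ⇒ as a loan: inbusinl
Ganekic 'inbusinl' matches the loan outcome 'inbusinl', not the inherited 'femboinle' — it skipped the early Ganekic changes, so it was borrowed from Basol.

borrowed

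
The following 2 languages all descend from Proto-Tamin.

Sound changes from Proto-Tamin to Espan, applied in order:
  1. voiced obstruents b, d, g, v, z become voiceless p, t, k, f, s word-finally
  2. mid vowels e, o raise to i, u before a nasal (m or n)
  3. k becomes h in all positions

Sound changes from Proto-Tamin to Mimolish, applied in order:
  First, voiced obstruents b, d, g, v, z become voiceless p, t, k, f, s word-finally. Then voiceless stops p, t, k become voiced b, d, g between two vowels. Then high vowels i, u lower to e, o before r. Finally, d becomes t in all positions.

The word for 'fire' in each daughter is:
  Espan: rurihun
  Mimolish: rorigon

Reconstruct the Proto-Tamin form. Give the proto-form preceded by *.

Position 5: Espan has h, Mimolish has g. Taking the neighbouring segments as reconstructed: Espan h could go back to *k or *h; Mimolish g could go back to *k or *g — the one source consistent with every daughter is *k.
Position 2: Espan has u, Mimolish has o. Taking the neighbouring segments as reconstructed: Espan u can only go back to *u; Mimolish o could go back to *o or *u — the one source consistent with every daughter is *u.
Verify the candidate proto-form against each daughter:
Espan: start from *rurikon.
  rule 1: no change — rurikon
  rule 2 (pre-nasal raising): rurikon → rurikun
  rule 3 (unconditioned shift): rurikun → rurihun
  ⇒ Espan rurihun
Mimolish: start from *rurikon.
  rule 1: no change — rurikon
  rule 2 (intervocalic voicing): rurikon → rurigon
  rule 3 (pre-rhotic lowering): rurigon → rorigon
  rule 4: no change — rorigon
  ⇒ Mimolish rorigon
No other proto-form is consistent with every reflex, so the reconstruction is *rurikon.

*rurikon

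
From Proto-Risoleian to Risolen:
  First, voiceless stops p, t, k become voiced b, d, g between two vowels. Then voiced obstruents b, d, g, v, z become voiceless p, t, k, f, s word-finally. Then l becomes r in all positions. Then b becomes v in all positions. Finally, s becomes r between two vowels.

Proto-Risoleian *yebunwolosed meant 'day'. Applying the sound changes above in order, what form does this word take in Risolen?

yevunwororet

Risolen: *yebunwolosed > yebunwoloset > yebunworoset > yevunworoset > yevunwororet  (by final devoicing, unconditioned shift, unconditioned shift, rhotacism)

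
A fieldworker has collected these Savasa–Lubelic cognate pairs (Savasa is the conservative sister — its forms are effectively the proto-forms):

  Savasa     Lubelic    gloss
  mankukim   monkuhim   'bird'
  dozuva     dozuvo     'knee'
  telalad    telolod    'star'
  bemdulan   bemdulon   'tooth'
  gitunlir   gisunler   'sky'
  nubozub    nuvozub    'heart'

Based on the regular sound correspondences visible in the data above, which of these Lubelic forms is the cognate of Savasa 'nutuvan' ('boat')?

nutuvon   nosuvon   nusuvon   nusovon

gitunlir ~ gisunler — Savasa t corresponds to Lubelic s between vowels (before a back vowel).
mankukim ~ monkuhim, bemdulan ~ bemdulon — Savasa a corresponds to Lubelic o after a consonant, before a nasal.
Applying these to Savasa 'nutuvan':
  nutuvan → nusuvan   (t→s between vowels (before a back vowel))
  nusuvan → nusuvon   (a→o after a consonant, before a nasal)
So the Lubelic cognate is 'nusuvon'.

nusuvon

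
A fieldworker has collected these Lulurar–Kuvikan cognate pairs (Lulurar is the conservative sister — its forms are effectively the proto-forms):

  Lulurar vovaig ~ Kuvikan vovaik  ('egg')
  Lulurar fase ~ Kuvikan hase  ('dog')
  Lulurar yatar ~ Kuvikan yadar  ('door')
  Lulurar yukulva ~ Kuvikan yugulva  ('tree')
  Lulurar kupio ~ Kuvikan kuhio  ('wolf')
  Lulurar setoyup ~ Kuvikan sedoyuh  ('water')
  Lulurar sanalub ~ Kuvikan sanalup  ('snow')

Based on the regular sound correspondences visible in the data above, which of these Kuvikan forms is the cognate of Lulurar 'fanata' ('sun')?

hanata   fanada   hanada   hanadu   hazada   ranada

hanada

fase ~ hase — Lulurar f corresponds to Kuvikan h word-initially before a back vowel.
yatar ~ yadar — Lulurar t corresponds to Kuvikan d between vowels (before a back vowel).
Applying these to Lulurar 'fanata':
  fanata → hanata   (f→h word-initially before a back vowel)
  hanata → hanada   (t→d between vowels (before a back vowel))
So the Kuvikan cognate is 'hanada'.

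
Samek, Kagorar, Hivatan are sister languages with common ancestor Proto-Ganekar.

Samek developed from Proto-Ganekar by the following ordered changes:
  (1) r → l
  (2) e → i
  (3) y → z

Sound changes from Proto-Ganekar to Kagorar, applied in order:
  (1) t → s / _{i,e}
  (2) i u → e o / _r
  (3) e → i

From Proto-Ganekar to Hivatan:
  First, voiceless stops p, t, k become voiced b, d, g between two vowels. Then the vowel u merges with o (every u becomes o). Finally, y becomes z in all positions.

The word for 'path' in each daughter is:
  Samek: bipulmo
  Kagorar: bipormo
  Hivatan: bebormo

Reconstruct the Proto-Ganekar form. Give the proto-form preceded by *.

*bepurmo

Position 5: Samek has l, Kagorar has r, Hivatan has r. Kagorar preserves r here (none of its changes turn any other segment into r), so the proto-segment is *r.
Position 4: Samek has u, Kagorar has o, Hivatan has o. Samek preserves u here (none of its changes turn any other segment into u), so the proto-segment is *u.
Position 3: Samek has p, Kagorar has p, Hivatan has b. Samek preserves p here (none of its changes turn any other segment into p), so the proto-segment is *p.
This points to *bepurmo. Verify forward in each daughter:
Samek: *bepurmo
  bepurmo → bepulmo   [unconditioned shift]
  bepulmo → bipulmo   [vowel merger]
  bipulmo (rule 3 does not apply)
  giving Samek bipulmo.
Kagorar: *bepurmo > bepormo > bipormo  (by pre-rhotic lowering, vowel merger)
Hivatan: *bepurmo > beburmo > bebormo  (by intervocalic voicing, vowel merger)
*bepurmo is the unique common source.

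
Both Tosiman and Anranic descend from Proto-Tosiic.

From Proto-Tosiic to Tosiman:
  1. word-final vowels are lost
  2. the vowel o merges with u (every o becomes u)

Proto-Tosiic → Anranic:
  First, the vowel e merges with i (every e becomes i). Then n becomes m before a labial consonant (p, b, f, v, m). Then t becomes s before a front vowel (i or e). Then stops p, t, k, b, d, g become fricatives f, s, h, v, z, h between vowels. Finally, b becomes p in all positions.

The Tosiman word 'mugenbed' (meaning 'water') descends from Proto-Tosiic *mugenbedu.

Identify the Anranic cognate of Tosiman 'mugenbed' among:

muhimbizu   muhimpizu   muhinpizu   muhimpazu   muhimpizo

muhimpizu

Anranic: start from *mugenbedu.
  rule 1 (vowel merger): mugenbedu → muginbidu
  rule 2 (nasal place assimilation): muginbidu → mugimbidu
  rule 3: no change — mugimbidu
  rule 4 (intervocalic lenition): mugimbidu → muhimbizu
  rule 5 (unconditioned shift): muhimbizu → muhimpizu
  ⇒ Anranic muhimpizu
Only 'muhimpizu' matches the regular Anranic development of *mugenbedu.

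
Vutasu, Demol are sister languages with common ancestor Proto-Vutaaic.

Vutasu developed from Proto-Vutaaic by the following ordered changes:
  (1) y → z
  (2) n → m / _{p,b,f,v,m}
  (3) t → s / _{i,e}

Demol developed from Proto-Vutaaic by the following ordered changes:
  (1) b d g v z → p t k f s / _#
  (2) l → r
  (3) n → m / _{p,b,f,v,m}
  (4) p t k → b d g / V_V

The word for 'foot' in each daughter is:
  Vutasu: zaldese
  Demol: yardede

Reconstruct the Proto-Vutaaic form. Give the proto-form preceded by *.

*yaldete

Position 3: Vutasu has l, Demol has r. Vutasu preserves l here (none of its changes turn any other segment into l), so the proto-segment is *l.
Position 1: Vutasu has z, Demol has y. Demol preserves y here (none of its changes turn any other segment into y), so the proto-segment is *y.
Verify the candidate proto-form against each daughter:
Vutasu: *yaldete > zaldete > zaldese  (by unconditioned shift, palatalisation)
Demol: start from *yaldete.
  rule 1: no change — yaldete
  rule 2 (unconditioned shift): yaldete → yardete
  rule 3: no change — yardete
  rule 4 (intervocalic voicing): yardete → yardede
  ⇒ Demol yardede
Only *yaldete yields all of Vutasu zaldese, Demol yardede.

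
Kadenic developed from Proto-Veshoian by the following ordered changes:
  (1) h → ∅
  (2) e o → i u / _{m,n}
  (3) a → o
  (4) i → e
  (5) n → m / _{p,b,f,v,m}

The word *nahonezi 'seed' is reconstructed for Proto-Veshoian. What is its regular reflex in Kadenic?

Kadenic: start from *nahonezi.
  rule 1 (h-loss): nahonezi → naonezi
  rule 2 (pre-nasal raising): naonezi → naunezi
  rule 3 (vowel merger): naunezi → nounezi
  rule 4 (vowel merger): nounezi → nouneze
  rule 5: no change — nouneze
  ⇒ Kadenic nouneze

nouneze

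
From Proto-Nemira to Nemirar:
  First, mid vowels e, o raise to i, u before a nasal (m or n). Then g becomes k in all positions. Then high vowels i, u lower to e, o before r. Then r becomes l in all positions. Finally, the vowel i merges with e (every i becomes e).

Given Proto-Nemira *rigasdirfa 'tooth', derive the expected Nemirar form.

lekasdelfa

Nemirar: start from *rigasdirfa.
  rule 1: no change — rigasdirfa
  rule 2 (unconditioned shift): rigasdirfa → rikasdirfa
  rule 3 (pre-rhotic lowering): rikasdirfa → rikasderfa
  rule 4 (unconditioned shift): rikasderfa → likasdelfa
  rule 5 (vowel merger): likasdelfa → lekasdelfa
  ⇒ Nemirar lekasdelfa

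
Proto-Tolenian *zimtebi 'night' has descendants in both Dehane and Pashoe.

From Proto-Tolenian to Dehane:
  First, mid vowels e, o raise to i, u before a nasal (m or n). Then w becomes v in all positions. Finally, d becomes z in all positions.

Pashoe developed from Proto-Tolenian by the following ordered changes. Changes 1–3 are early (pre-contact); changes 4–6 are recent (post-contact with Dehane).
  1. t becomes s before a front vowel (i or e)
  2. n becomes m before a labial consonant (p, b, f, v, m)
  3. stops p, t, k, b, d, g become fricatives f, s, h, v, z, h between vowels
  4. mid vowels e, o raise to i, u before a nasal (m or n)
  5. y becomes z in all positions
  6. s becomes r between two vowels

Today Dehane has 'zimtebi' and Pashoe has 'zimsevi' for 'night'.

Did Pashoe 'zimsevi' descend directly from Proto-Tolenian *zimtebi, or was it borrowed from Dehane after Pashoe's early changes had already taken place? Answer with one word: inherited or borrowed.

If inherited, *zimtebi would pass through all of Pashoe's changes:
Pashoe: *zimtebi > zimsebi > zimsevi  (by palatalisation, intervocalic lenition)
If borrowed from Dehane 'zimtebi' after the early changes, it would undergo only the recent ones:
  rule 4 (pre-nasal raising): no change (zimtebi)
  rule 5 (unconditioned shift): no change (zimtebi)
  rule 6 (rhotacism): no change (zimtebi)
  ⇒ as a loan: zimtebi
Pashoe 'zimsevi' matches the inherited outcome exactly, so it is an inherited cognate, not a loan.

inherited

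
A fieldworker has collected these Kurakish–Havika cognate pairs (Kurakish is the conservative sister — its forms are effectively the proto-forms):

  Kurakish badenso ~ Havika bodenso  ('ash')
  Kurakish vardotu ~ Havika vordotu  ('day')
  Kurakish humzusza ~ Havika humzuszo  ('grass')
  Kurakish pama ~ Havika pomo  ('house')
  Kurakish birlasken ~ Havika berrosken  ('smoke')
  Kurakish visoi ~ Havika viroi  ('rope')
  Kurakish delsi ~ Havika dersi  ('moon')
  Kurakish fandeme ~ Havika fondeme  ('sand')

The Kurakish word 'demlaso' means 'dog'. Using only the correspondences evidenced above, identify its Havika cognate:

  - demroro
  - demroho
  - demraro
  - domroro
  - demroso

birlasken ~ berrosken — Kurakish l corresponds to Havika r after a consonant, before a back vowel.
badenso ~ bodenso, birlasken ~ berrosken — Kurakish a corresponds to Havika o after a consonant, before a consonant other than r, m, n, p, b, f, v.
visoi ~ viroi — Kurakish s corresponds to Havika r between vowels (before a back vowel).
Applying these to Kurakish 'demlaso':
  demlaso → demraso   (l→r after a consonant, before a back vowel)
  demraso → demroso   (a→o after a consonant, before a consonant other than r, m, n, p, b, f, v)
  demroso → demroro   (s→r between vowels (before a back vowel))
So the Havika cognate is 'demroro'.

demroro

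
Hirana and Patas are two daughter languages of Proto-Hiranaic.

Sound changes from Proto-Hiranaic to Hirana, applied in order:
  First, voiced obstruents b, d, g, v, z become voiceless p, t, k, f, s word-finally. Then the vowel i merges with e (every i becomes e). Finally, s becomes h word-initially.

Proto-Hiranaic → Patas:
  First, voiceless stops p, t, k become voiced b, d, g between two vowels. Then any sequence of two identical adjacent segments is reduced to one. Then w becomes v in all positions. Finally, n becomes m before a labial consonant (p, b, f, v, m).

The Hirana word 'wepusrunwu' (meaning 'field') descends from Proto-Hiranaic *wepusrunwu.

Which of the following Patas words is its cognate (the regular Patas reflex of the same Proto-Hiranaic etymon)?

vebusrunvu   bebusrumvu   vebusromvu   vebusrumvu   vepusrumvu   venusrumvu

vebusrumvu

Patas: start from *wepusrunwu.
  rule 1 (intervocalic voicing): wepusrunwu → webusrunwu
  rule 2: no change — webusrunwu
  rule 3 (unconditioned shift): webusrunwu → vebusrunvu
  rule 4 (nasal place assimilation): vebusrunvu → vebusrumvu
  ⇒ Patas vebusrumvu
Only 'vebusrumvu' matches the regular Patas development of *wepusrunwu.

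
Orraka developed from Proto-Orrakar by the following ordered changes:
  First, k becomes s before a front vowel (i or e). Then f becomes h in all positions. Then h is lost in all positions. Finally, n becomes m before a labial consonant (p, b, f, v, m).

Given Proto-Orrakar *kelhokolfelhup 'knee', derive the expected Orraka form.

selokolelup

Orraka: *kelhokolfelhup > selhokolfelhup > selhokolhelhup > selokolelup  (by palatalisation, unconditioned shift, h-loss)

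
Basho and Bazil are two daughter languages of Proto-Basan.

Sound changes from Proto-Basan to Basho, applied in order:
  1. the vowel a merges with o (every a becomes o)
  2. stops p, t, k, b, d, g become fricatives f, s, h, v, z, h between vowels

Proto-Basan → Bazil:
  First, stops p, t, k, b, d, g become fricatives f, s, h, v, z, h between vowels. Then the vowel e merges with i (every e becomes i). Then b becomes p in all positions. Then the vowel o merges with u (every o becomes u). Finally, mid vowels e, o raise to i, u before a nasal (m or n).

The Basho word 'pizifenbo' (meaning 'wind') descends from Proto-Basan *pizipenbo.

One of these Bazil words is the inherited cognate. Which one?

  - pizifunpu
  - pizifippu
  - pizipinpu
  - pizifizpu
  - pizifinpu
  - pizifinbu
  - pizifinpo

Bazil: start from *pizipenbo.
  rule 1 (intervocalic lenition): pizipenbo → pizifenbo
  rule 2 (vowel merger): pizifenbo → pizifinbo
  rule 3 (unconditioned shift): pizifinbo → pizifinpo
  rule 4 (vowel merger): pizifinpo → pizifinpu
  rule 5: no change — pizifinpu
  ⇒ Bazil pizifinpu
Among the options, 'pizifinpu' alone shows every Bazil change applied in order.

pizifinpu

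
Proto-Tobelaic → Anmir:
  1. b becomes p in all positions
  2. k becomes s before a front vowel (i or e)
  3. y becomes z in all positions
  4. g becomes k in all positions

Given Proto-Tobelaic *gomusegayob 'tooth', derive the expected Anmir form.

Anmir: *gomusegayob
  gomusegayob → gomusegayop   [unconditioned shift]
  gomusegayop (rule 2 does not apply)
  gomusegayop → gomusegazop   [unconditioned shift]
  gomusegazop → komusekazop   [unconditioned shift]
  giving Anmir komusekazop.

komusekazop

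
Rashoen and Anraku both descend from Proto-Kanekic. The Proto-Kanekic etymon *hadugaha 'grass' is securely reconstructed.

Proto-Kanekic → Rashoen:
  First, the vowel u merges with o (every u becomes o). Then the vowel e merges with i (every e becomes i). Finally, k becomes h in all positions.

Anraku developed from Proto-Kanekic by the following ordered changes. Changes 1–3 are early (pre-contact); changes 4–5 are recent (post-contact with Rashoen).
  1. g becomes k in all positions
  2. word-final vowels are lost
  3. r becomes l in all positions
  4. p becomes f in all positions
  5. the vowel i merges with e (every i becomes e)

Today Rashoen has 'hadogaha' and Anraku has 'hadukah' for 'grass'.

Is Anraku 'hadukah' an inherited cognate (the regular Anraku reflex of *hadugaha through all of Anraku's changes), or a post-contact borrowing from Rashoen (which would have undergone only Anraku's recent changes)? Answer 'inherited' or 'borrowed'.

If inherited, *hadugaha would pass through all of Anraku's changes:
Anraku: *hadugaha
  hadugaha → hadukaha   [unconditioned shift]
  hadukaha → hadukah   [apocope]
  hadukah (rule 3 does not apply)
  hadukah (rule 4 does not apply)
  hadukah (rule 5 does not apply)
  giving Anraku hadukah.
If borrowed from Rashoen 'hadogaha' after the early changes, it would undergo only the recent ones:
  rule 4 (unconditioned shift): no change (hadogaha)
  rule 5 (vowel merger): no change (hadogaha)
  ⇒ as a loan: hadogaha
Anraku 'hadukah' matches the inherited outcome exactly, so it is an inherited cognate, not a loan.

inherited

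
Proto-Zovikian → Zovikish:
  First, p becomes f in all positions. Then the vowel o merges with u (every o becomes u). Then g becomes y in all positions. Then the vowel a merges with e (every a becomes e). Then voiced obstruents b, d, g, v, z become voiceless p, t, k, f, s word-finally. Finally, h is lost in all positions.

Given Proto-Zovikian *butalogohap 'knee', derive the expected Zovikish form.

buteluyuef

Zovikish: *butalogohap
  butalogohap → butalogohaf   [unconditioned shift]
  butalogohaf → butaluguhaf   [vowel merger]
  butaluguhaf → butaluyuhaf   [unconditioned shift]
  butaluyuhaf → buteluyuhef   [vowel merger]
  buteluyuhef (rule 5 does not apply)
  buteluyuhef → buteluyuef   [h-loss]
  giving Zovikish buteluyuef.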